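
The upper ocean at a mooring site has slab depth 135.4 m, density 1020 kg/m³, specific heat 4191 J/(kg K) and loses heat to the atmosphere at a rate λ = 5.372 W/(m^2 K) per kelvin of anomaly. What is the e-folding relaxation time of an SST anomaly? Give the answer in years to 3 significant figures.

3.41 years

Areal heat capacity C = ρ c_p D = 1020 × 4191 × 135.4 = 5.79×10^8 J/(m²·K).
Relaxation time τ = C / λ = 5.79×10^8 / 5.372 = 1.08×10^8 s.
In years: 1.08×10^8 s / (3.156×10^7 s/year) = 3.41 years.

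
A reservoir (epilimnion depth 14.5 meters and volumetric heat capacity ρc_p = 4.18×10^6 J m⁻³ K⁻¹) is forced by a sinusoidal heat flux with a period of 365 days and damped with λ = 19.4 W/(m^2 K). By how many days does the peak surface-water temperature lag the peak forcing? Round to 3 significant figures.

Areal heat capacity C = ρc_p × D = 4.18×10^6 × 14.5 = 6.06×10^7 J/(m²·K).
ω = 2π / 3.15×10^7 s = 1.99×10^-7 s⁻¹.
Phase lag φ = arctan(Cω/λ) = arctan(12.1/19.4) = 0.557 rad.
Time lag = φ / ω = 0.557 / 1.99×10^-7 = 2.79×10^6 s = 32.3 days.

32.3 days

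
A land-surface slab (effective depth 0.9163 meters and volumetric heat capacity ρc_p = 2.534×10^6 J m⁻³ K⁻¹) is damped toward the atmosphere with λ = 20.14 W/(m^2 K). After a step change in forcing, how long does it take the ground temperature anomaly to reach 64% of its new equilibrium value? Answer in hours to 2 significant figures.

Areal heat capacity C = ρc_p × D = 2.534×10^6 × 0.9163 = 2.32×10^6 J/(m²·K).
τ = C / λ = 2.32×10^6 / 20.14 = 1.15×10^5 s.
Fraction reached: 1 − e^(−t/τ) = 0.64 ⇒ t = −τ ln(1 − 0.64) = τ × 1.02.
t = 1.18×10^5 s = 32.7 hours.

33 hours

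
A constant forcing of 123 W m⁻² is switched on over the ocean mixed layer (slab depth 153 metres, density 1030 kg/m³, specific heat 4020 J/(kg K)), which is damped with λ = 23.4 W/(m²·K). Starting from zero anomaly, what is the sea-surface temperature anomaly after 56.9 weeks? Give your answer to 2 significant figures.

3.8 K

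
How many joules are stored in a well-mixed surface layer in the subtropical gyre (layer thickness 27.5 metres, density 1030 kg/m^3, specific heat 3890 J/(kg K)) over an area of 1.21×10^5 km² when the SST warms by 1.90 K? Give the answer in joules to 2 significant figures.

2.5×10^19 J

Areal heat capacity C = ρ c_p D = 1030 × 3890 × 27.5 = 1.10×10^8 J m⁻² K⁻¹.
Heat per unit area: q = C ΔT = 1.10×10^8 × 1.90 = 2.09×10^8 J/m².
Total heat: Q = q × A = 2.09×10^8 × (1.21×10^5 × 10⁶ m²) = 2.53×10^19 J.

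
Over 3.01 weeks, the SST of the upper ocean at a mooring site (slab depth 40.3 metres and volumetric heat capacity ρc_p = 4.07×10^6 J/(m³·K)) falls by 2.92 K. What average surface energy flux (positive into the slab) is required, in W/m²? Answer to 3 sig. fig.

Areal heat capacity C = ρc_p × D = 4.07×10^6 × 40.3 = 1.64×10^8 J m⁻² K⁻¹.
Required heat per unit area: Q = C ΔT = 1.64×10^8 × -2.92 = -4.79×10^8 J/m².
Flux F = Q / Δt = -4.79×10^8 / 1.82×10^6 s = -263 W/m².

-263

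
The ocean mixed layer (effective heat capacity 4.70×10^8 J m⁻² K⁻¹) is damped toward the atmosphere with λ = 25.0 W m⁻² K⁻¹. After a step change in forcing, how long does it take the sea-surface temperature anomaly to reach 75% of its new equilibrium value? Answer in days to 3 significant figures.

302 days

Areal heat capacity C = 4.70×10^8 J m⁻² K⁻¹ (given).
τ = C / λ = 4.70×10^8 / 25.0 = 1.88×10^7 s.
Fraction reached: 1 − e^(−t/τ) = 0.75 ⇒ t = −τ ln(1 − 0.75) = τ × 1.39.
t = 2.61×10^7 s = 302 days.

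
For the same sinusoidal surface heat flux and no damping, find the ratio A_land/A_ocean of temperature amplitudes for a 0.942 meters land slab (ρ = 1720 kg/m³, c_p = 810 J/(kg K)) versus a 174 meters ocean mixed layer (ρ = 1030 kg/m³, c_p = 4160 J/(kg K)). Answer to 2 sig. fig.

C_ocean = 1030 × 4160 × 174 = 7.46×10^8 J/(m²·K).
C_land = 1720 × 810 × 0.942 = 1.31×10^6 J/(m²·K).
Undamped amplitude ∝ 1/C, so A_land/A_ocean = C_ocean/C_land = 568.

570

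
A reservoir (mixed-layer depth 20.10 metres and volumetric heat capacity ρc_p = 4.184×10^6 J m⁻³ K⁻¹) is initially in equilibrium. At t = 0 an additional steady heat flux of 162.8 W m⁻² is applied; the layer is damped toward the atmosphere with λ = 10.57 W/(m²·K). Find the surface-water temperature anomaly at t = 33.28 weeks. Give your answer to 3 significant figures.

Areal heat capacity C = ρc_p × D = 4.184×10^6 × 20.10 = 8.41×10^7 J m⁻² K⁻¹.
τ = C / λ = 8.41×10^7 / 10.57 = 7.96×10^6 s.
Equilibrium anomaly ΔT_eq = F / λ = 162.8 / 10.57 = 15.4 K.
t = 33.28 weeks = 2.01×10^7 s, so t/τ = 2.53.
ΔT(t) = ΔT_eq (1 − e^(−t/τ)) = 15.4 × (1 − e^−2.53) = 14.2 K.

14.2 K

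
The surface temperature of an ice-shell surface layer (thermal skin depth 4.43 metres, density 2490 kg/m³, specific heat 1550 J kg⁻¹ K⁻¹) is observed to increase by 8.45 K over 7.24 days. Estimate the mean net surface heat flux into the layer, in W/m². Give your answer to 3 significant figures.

231

Areal heat capacity C = ρ c_p D = 2490 × 1550 × 4.43 = 1.71×10^7 J/(m²·K).
Required heat per unit area: Q = C ΔT = 1.71×10^7 × 8.45 = 1.44×10^8 J/m².
Flux F = Q / Δt = 1.44×10^8 / 6.26×10^5 s = 231 W/m².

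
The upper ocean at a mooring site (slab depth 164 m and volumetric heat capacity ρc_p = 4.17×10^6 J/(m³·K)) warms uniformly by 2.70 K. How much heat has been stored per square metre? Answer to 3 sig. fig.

Areal heat capacity C = ρc_p × D = 4.17×10^6 × 164 = 6.84×10^8 J/(m²·K).
ΔQ = C ΔT = 6.84×10^8 × 2.70 = 1.85×10^9 J/m².

1.85×10^9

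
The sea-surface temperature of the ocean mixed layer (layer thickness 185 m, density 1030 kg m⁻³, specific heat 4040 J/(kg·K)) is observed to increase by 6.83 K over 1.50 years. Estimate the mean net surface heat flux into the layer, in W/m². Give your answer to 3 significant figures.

111

Areal heat capacity C = ρ c_p D = 1030 × 4040 × 185 = 7.70×10^8 J/(m²·K).
Required heat per unit area: Q = C ΔT = 7.70×10^8 × 6.83 = 5.26×10^9 J/m².
Flux F = Q / Δt = 5.26×10^9 / 4.73×10^7 s = 111 W/m².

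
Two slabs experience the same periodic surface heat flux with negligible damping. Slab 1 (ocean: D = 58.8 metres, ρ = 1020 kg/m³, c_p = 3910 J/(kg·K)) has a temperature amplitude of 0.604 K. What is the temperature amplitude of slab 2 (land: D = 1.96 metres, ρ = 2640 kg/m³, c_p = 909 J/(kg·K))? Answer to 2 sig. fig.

30 K

C_ocean = 2.35×10^8 J/(m²·K); C_land = 4.70×10^6 J/(m²·K).
A ∝ 1/C ⇒ A_land = A_ocean × C_ocean/C_land = 0.604 × 49.9 = 30.1 K.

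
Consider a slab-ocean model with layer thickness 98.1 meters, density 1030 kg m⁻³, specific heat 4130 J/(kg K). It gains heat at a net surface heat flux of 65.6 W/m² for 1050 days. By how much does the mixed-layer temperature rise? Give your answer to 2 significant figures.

Areal heat capacity C = ρ c_p D = 1030 × 4130 × 98.1 = 4.17×10^8 J/(m^2 K).
Net heat input Q = F Δt = 65.6 × (1050 days × 86400 s/day) = 5.95×10^9 J/m².
ΔT = Q / C = 5.95×10^9 / 4.17×10^8 = 14.3 K.

14 K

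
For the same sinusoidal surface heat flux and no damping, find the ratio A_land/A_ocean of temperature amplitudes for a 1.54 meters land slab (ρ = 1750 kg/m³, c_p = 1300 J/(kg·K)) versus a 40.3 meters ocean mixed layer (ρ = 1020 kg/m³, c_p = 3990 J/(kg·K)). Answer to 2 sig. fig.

C_ocean = 1020 × 3990 × 40.3 = 1.64×10^8 J/(m²·K).
C_land = 1750 × 1300 × 1.54 = 3.50×10^6 J/(m²·K).
Undamped amplitude ∝ 1/C, so A_land/A_ocean = C_ocean/C_land = 46.8.

47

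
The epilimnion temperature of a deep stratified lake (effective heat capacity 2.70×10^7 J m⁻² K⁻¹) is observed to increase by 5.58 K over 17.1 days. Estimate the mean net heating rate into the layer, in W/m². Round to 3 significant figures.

Areal heat capacity C = 2.70×10^7 J m⁻² K⁻¹ (given).
Required heat per unit area: Q = C ΔT = 2.70×10^7 × 5.58 = 1.51×10^8 J/m².
Flux F = Q / Δt = 1.51×10^8 / 1.48×10^6 s = 102 W/m².

102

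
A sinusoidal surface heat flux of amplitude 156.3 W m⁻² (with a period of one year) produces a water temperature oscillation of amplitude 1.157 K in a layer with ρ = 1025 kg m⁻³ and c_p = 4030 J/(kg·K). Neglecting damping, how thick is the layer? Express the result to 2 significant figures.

160 m

ω = 2π / 3.15×10^7 s = 1.99×10^-7 s⁻¹.
Required C = F₀ / (A ω) = 156.3 / (1.157 × 1.99×10^-7) = 6.78×10^8 J/(m²·K).
D = C / (ρ c_p) = 6.78×10^8 / (1025 × 4030) = 164 m.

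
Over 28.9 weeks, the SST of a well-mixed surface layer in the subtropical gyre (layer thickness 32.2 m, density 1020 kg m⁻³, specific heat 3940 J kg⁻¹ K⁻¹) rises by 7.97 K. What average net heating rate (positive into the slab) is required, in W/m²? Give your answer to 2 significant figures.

Areal heat capacity C = ρ c_p D = 1020 × 3940 × 32.2 = 1.29×10^8 J m⁻² K⁻¹.
Required heat per unit area: Q = C ΔT = 1.29×10^8 × 7.97 = 1.03×10^9 J/m².
Flux F = Q / Δt = 1.03×10^9 / 1.75×10^7 s = 59.0 W/m².

59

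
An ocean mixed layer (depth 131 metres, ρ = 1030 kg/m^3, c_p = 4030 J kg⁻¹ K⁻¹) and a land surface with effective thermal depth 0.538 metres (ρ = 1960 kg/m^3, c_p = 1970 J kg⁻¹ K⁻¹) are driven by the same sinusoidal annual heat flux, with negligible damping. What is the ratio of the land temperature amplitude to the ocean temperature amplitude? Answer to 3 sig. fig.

C_ocean = 1030 × 4030 × 131 = 5.44×10^8 J/(m²·K).
C_land = 1960 × 1970 × 0.538 = 2.08×10^6 J/(m²·K).
Undamped amplitude ∝ 1/C, so A_land/A_ocean = C_ocean/C_land = 262.

262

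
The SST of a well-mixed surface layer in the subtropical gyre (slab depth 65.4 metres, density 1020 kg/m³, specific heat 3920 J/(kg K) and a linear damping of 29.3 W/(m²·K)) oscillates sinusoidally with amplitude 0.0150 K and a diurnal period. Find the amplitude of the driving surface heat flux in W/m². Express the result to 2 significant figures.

Areal heat capacity C = ρ c_p D = 1020 × 3920 × 65.4 = 2.61×10^8 J/(m²·K).
ω = 2π / 86400 s = 7.27×10^-5 s⁻¹.
√((Cω)² + λ²) = √((19000)² + 29.3²) = 19000 W/(m²·K).
F₀ = A × √((Cω)²+λ²) = 0.0150 × 19000 = 285 W/m².

290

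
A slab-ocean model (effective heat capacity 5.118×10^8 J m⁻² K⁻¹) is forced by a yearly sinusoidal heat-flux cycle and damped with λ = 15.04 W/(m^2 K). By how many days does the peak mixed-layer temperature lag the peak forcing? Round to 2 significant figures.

83 days

Areal heat capacity C = 5.118×10^8 J m⁻² K⁻¹ (given).
ω = 2π / 3.15×10^7 s = 1.99×10^-7 s⁻¹.
Phase lag φ = arctan(Cω/λ) = arctan(102/15.04) = 1.42 rad.
Time lag = φ / ω = 1.42 / 1.99×10^-7 = 7.15×10^6 s = 82.7 days.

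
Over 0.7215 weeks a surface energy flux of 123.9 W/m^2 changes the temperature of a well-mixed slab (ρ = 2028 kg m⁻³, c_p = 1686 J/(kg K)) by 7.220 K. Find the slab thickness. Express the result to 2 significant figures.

Heat input Q = F Δt = 123.9 × 4.36×10^5 s = 5.41×10^7 J/m².
Required areal heat capacity C = Q / ΔT = 7.49×10^6 J/(m²·K).
Depth D = C / (ρ c_p) = 7.49×10^6 / (2028 × 1686) = 2.19 m.

2.2 m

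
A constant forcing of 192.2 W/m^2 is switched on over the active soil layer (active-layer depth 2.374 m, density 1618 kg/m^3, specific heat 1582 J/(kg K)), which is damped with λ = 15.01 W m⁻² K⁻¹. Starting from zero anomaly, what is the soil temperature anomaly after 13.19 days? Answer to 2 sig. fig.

Areal heat capacity C = ρ c_p D = 1618 × 1582 × 2.374 = 6.08×10^6 J m⁻² K⁻¹.
τ = C / λ = 6.08×10^6 / 15.01 = 4.05×10^5 s.
Equilibrium anomaly ΔT_eq = F / λ = 192.2 / 15.01 = 12.8 K.
t = 13.19 days = 1.14×10^6 s, so t/τ = 2.81.
ΔT(t) = ΔT_eq (1 − e^(−t/τ)) = 12.8 × (1 − e^−2.81) = 12.0 K.

12 K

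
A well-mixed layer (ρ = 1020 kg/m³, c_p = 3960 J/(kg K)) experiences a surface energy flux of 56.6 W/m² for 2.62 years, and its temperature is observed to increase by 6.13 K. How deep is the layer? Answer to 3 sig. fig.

Heat input Q = F Δt = 56.6 × 8.27×10^7 s = 4.68×10^9 J/m².
Required areal heat capacity C = Q / ΔT = 7.63×10^8 J/(m²·K).
Depth D = C / (ρ c_p) = 7.63×10^8 / (1020 × 3960) = 189 m.

189 m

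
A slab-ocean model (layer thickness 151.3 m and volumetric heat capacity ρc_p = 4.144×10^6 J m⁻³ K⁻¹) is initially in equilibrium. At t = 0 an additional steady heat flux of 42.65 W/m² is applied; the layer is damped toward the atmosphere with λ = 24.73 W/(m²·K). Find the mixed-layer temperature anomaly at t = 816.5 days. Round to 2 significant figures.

Areal heat capacity C = ρc_p × D = 4.144×10^6 × 151.3 = 6.27×10^8 J/(m^2 K).
τ = C / λ = 6.27×10^8 / 24.73 = 2.54×10^7 s.
Equilibrium anomaly ΔT_eq = F / λ = 42.65 / 24.73 = 1.72 K.
t = 816.5 days = 7.05×10^7 s, so t/τ = 2.78.
ΔT(t) = ΔT_eq (1 − e^(−t/τ)) = 1.72 × (1 − e^−2.78) = 1.62 K.

1.6 K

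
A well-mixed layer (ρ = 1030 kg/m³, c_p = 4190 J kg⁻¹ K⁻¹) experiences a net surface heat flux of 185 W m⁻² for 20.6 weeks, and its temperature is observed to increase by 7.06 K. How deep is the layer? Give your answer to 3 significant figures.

75.6 m

Heat input Q = F Δt = 185 × 1.25×10^7 s = 2.30×10^9 J/m².
Required areal heat capacity C = Q / ΔT = 3.26×10^8 J/(m²·K).
Depth D = C / (ρ c_p) = 3.26×10^8 / (1030 × 4190) = 75.6 m.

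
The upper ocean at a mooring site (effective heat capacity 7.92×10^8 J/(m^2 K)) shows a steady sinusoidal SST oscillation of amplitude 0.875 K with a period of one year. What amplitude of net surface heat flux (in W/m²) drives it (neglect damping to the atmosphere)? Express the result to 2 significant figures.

140

Areal heat capacity C = 7.92×10^8 J/(m^2 K) (given).
ω = 2π / 3.15×10^7 s = 1.99×10^-7 s⁻¹.
Cω = 7.92×10^8 × 1.99×10^-7 = 158 W/(m²·K).
F₀ = A × Cω = 0.875 × 158 = 138 W/m².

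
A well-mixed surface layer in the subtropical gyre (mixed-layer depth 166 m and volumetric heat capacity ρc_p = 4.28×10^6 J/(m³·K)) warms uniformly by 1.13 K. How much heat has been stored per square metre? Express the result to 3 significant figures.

8.03×10^8

Areal heat capacity C = ρc_p × D = 4.28×10^6 × 166 = 7.10×10^8 J/(m^2 K).
ΔQ = C ΔT = 7.10×10^8 × 1.13 = 8.03×10^8 J/m².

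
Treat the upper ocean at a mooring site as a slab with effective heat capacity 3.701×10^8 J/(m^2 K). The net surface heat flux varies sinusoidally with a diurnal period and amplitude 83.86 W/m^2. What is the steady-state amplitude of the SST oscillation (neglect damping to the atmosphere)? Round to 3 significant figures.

0.00312 K

Areal heat capacity C = 3.701×10^8 J/(m^2 K) (given).
Angular frequency ω = 2π / T = 2π / 86400 s = 7.27×10^-5 s⁻¹.
Cω = 3.70×10^8 × 7.27×10^-5 = 26900 W/(m²·K).
Amplitude A = F₀ / (Cω) = 83.86 / 26900 = 0.00312 K.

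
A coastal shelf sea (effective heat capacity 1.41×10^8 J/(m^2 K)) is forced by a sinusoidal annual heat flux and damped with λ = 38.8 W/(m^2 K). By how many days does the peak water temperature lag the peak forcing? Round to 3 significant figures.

36.4 days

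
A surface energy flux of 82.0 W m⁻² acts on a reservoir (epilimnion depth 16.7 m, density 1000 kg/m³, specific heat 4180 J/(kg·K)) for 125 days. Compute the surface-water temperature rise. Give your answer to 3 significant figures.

Areal heat capacity C = ρ c_p D = 1000 × 4180 × 16.7 = 6.98×10^7 J m⁻² K⁻¹.
Net heat input Q = F Δt = 82.0 × (125 days × 86400 s/day) = 8.86×10^8 J/m².
ΔT = Q / C = 8.86×10^8 / 6.98×10^7 = 12.7 K.

12.7 K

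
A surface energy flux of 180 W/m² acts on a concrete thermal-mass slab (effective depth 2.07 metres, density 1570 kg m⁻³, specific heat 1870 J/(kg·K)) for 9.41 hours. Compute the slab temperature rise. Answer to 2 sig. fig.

Areal heat capacity C = ρ c_p D = 1570 × 1870 × 2.07 = 6.08×10^6 J/(m^2 K).
Net heat input Q = F Δt = 180 × (9.41 hours × 3600 s/hour) = 6.10×10^6 J/m².
ΔT = Q / C = 6.10×10^6 / 6.08×10^6 = 1.00 K.

1.0 K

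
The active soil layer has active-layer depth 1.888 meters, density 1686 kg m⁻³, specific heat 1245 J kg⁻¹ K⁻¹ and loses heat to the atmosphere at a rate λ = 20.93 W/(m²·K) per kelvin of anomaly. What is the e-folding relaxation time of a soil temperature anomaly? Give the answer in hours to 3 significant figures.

Areal heat capacity C = ρ c_p D = 1686 × 1245 × 1.888 = 3.96×10^6 J/(m^2 K).
Relaxation time τ = C / λ = 3.96×10^6 / 20.93 = 1.89×10^5 s.
In hours: 1.89×10^5 s / (3600 s/hour) = 52.6 hours.

52.6 hours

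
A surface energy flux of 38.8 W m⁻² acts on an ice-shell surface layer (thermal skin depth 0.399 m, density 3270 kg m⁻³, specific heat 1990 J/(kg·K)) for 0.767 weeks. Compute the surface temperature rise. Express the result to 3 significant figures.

6.93 K

Areal heat capacity C = ρ c_p D = 3270 × 1990 × 0.399 = 2.60×10^6 J m⁻² K⁻¹.
Net heat input Q = F Δt = 38.8 × (0.767 weeks × 6.048×10^5 s/week) = 1.80×10^7 J/m².
ΔT = Q / C = 1.80×10^7 / 2.60×10^6 = 6.93 K.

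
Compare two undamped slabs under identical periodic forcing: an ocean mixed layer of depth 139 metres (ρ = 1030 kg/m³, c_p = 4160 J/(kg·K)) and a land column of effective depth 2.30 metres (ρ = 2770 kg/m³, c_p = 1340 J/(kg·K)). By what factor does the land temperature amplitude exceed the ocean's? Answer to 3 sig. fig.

C_ocean = 1030 × 4160 × 139 = 5.96×10^8 J/(m²·K).
C_land = 2770 × 1340 × 2.30 = 8.54×10^6 J/(m²·K).
Undamped amplitude ∝ 1/C, so A_land/A_ocean = C_ocean/C_land = 69.8.

69.8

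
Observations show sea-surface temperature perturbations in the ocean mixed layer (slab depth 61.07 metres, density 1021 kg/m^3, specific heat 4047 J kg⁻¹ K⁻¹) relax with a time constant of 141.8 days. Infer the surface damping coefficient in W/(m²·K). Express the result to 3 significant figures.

20.6

Areal heat capacity C = ρ c_p D = 1021 × 4047 × 61.07 = 2.52×10^8 J m⁻² K⁻¹.
τ = 141.8 days = 1.23×10^7 s.
λ = C / τ = 2.52×10^8 / 1.23×10^7 = 20.6 W/(m²·K).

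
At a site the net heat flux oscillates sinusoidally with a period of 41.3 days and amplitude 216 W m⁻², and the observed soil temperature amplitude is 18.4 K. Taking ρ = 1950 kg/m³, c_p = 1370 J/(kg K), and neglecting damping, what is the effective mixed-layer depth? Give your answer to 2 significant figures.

2.5 m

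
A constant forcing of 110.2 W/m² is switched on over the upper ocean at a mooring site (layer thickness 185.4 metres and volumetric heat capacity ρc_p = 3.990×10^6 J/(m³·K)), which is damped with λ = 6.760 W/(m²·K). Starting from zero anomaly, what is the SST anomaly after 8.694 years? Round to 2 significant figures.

15 K

Areal heat capacity C = ρc_p × D = 3.990×10^6 × 185.4 = 7.40×10^8 J m⁻² K⁻¹.
τ = C / λ = 7.40×10^8 / 6.760 = 1.09×10^8 s.
Equilibrium anomaly ΔT_eq = F / λ = 110.2 / 6.760 = 16.3 K.
t = 8.694 years = 2.74×10^8 s, so t/τ = 2.51.
ΔT(t) = ΔT_eq (1 − e^(−t/τ)) = 16.3 × (1 − e^−2.51) = 15.0 K.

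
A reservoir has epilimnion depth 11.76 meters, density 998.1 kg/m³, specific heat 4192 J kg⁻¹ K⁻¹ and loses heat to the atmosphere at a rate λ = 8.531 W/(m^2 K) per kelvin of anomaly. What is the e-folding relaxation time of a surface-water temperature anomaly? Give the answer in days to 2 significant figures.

Areal heat capacity C = ρ c_p D = 998.1 × 4192 × 11.76 = 4.92×10^7 J/(m²·K).
Relaxation time τ = C / λ = 4.92×10^7 / 8.531 = 5.77×10^6 s.
In days: 5.77×10^6 s / (86400 s/day) = 66.8 days.

67 days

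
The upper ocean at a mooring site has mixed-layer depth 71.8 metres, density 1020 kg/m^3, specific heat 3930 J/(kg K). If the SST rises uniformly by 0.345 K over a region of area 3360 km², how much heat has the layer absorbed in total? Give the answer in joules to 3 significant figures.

Areal heat capacity C = ρ c_p D = 1020 × 3930 × 71.8 = 2.88×10^8 J m⁻² K⁻¹.
Heat per unit area: q = C ΔT = 2.88×10^8 × 0.345 = 9.93×10^7 J/m².
Total heat: Q = q × A = 9.93×10^7 × (3360 × 10⁶ m²) = 3.34×10^17 J.

3.34×10^17 J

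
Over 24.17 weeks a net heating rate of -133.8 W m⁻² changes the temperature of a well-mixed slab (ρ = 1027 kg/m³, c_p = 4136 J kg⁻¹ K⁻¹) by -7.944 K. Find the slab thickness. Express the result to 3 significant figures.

58.0 m

Heat input Q = F Δt = -133.8 × 1.46×10^7 s = -1.96×10^9 J/m².
Required areal heat capacity C = Q / ΔT = 2.46×10^8 J/(m²·K).
Depth D = C / (ρ c_p) = 2.46×10^8 / (1027 × 4136) = 58.0 m.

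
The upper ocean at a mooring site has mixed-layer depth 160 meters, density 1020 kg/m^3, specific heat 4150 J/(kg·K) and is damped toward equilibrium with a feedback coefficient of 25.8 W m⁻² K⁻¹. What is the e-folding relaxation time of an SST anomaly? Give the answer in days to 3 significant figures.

Areal heat capacity C = ρ c_p D = 1020 × 4150 × 160 = 6.77×10^8 J/(m^2 K).
Relaxation time τ = C / λ = 6.77×10^8 / 25.8 = 2.63×10^7 s.
In days: 2.63×10^7 s / (86400 s/day) = 304 days.

304 days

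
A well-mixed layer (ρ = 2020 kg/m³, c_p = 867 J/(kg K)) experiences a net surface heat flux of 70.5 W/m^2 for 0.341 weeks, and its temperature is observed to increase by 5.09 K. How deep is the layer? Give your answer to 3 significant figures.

Heat input Q = F Δt = 70.5 × 2.06×10^5 s = 1.45×10^7 J/m².
Required areal heat capacity C = Q / ΔT = 2.86×10^6 J/(m²·K).
Depth D = C / (ρ c_p) = 2.86×10^6 / (2020 × 867) = 1.63 m.

1.63 m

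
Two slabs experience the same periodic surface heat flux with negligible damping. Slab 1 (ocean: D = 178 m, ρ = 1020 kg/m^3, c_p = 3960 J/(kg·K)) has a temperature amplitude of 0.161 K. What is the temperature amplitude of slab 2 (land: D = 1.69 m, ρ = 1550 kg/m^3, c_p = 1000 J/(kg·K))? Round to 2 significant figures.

C_ocean = 7.19×10^8 J/(m²·K); C_land = 2.62×10^6 J/(m²·K).
A ∝ 1/C ⇒ A_land = A_ocean × C_ocean/C_land = 0.161 × 274 = 44.2 K.

44 K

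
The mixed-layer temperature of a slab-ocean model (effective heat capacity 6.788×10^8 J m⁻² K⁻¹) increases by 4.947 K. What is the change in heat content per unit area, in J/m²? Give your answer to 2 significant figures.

3.4×10^9

Areal heat capacity C = 6.788×10^8 J m⁻² K⁻¹ (given).
ΔQ = C ΔT = 6.79×10^8 × 4.947 = 3.36×10^9 J/m².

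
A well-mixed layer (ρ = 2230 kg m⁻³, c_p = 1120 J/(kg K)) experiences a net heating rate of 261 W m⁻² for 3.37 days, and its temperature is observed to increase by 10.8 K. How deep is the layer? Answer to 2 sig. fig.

2.8 m

Heat input Q = F Δt = 261 × 2.91×10^5 s = 7.60×10^7 J/m².
Required areal heat capacity C = Q / ΔT = 7.04×10^6 J/(m²·K).
Depth D = C / (ρ c_p) = 7.04×10^6 / (2230 × 1120) = 2.82 m.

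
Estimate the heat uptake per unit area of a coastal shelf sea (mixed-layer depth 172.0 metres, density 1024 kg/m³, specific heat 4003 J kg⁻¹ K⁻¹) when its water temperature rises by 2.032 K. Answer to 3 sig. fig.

1.43×10^9

Areal heat capacity C = ρ c_p D = 1024 × 4003 × 172.0 = 7.05×10^8 J m⁻² K⁻¹.
ΔQ = C ΔT = 7.05×10^8 × 2.032 = 1.43×10^9 J/m².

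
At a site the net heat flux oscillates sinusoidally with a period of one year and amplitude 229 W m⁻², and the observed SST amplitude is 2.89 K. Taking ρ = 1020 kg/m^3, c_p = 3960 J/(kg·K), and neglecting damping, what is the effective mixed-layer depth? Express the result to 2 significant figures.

98 m

ω = 2π / 3.15×10^7 s = 1.99×10^-7 s⁻¹.
Required C = F₀ / (A ω) = 229 / (2.89 × 1.99×10^-7) = 3.98×10^8 J/(m²·K).
D = C / (ρ c_p) = 3.98×10^8 / (1020 × 3960) = 98.5 m.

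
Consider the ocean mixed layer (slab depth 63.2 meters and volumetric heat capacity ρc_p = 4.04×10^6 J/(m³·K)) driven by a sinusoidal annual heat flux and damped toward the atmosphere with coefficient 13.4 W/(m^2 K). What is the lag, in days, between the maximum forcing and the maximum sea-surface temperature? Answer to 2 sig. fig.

Areal heat capacity C = ρc_p × D = 4.04×10^6 × 63.2 = 2.55×10^8 J m⁻² K⁻¹.
ω = 2π / 3.15×10^7 s = 1.99×10^-7 s⁻¹.
Phase lag φ = arctan(Cω/λ) = arctan(50.9/13.4) = 1.31 rad.
Time lag = φ / ω = 1.31 / 1.99×10^-7 = 6.59×10^6 s = 76.3 days.

76 days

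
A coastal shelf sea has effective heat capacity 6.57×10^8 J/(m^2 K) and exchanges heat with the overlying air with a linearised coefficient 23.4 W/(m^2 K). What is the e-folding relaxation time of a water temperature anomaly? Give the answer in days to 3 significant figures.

Areal heat capacity C = 6.57×10^8 J/(m^2 K) (given).
Relaxation time τ = C / λ = 6.57×10^8 / 23.4 = 2.81×10^7 s.
In days: 2.81×10^7 s / (86400 s/day) = 325 days.

325 days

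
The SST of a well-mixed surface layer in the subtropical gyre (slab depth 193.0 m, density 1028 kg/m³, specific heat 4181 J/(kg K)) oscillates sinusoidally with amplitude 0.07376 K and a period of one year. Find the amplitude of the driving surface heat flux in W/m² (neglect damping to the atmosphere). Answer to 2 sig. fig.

12

Areal heat capacity C = ρ c_p D = 1028 × 4181 × 193.0 = 8.30×10^8 J/(m²·K).
ω = 2π / 3.15×10^7 s = 1.99×10^-7 s⁻¹.
Cω = 8.30×10^8 × 1.99×10^-7 = 165 W/(m²·K).
F₀ = A × Cω = 0.07376 × 165 = 12.2 W/m².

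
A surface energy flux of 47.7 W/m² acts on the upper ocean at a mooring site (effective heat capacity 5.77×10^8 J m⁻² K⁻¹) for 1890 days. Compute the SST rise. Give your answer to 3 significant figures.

13.5 K

Areal heat capacity C = 5.77×10^8 J m⁻² K⁻¹ (given).
Net heat input Q = F Δt = 47.7 × (1890 days × 86400 s/day) = 7.79×10^9 J/m².
ΔT = Q / C = 7.79×10^9 / 5.77×10^8 = 13.5 K.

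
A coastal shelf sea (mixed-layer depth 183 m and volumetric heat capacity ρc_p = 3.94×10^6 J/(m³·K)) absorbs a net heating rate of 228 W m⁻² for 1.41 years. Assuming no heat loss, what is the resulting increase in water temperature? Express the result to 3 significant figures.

14.1 K

Areal heat capacity C = ρc_p × D = 3.94×10^6 × 183 = 7.21×10^8 J/(m^2 K).
Net heat input Q = F Δt = 228 × (1.41 years × 3.156×10^7 s/year) = 1.01×10^10 J/m².
ΔT = Q / C = 1.01×10^10 / 7.21×10^8 = 14.1 K.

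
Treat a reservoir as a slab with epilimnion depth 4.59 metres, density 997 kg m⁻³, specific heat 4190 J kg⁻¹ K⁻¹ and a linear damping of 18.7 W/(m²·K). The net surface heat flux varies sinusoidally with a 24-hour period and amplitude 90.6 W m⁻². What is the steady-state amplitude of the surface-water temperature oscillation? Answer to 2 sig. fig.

Areal heat capacity C = ρ c_p D = 997 × 4190 × 4.59 = 1.92×10^7 J/(m^2 K).
Angular frequency ω = 2π / T = 2π / 86400 s = 7.27×10^-5 s⁻¹.
√((Cω)² + λ²) = √((1390)² + 18.7²) = 1390 W/(m²·K).
Amplitude A = F₀ / √((Cω)²+λ²) = 90.6 / 1390 = 0.0650 K.

0.065 K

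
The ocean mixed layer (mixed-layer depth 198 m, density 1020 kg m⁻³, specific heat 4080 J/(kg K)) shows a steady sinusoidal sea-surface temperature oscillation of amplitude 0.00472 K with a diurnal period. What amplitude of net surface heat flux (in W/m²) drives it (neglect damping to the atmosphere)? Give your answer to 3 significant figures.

Areal heat capacity C = ρ c_p D = 1020 × 4080 × 198 = 8.24×10^8 J/(m²·K).
ω = 2π / 86400 s = 7.27×10^-5 s⁻¹.
Cω = 8.24×10^8 × 7.27×10^-5 = 59900 W/(m²·K).
F₀ = A × Cω = 0.00472 × 59900 = 283 W/m².

283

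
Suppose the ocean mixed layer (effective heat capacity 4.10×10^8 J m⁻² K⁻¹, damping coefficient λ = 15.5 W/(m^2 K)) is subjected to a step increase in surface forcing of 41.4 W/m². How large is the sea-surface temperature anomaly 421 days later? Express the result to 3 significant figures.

2.00 K

Areal heat capacity C = 4.10×10^8 J m⁻² K⁻¹ (given).
τ = C / λ = 4.10×10^8 / 15.5 = 2.65×10^7 s.
Equilibrium anomaly ΔT_eq = F / λ = 41.4 / 15.5 = 2.67 K.
t = 421 days = 3.64×10^7 s, so t/τ = 1.38.
ΔT(t) = ΔT_eq (1 − e^(−t/τ)) = 2.67 × (1 − e^−1.38) = 2.00 K.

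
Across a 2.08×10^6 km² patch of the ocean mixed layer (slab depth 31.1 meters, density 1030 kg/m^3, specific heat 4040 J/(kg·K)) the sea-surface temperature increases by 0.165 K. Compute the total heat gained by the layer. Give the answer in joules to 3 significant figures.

4.44×10^19 J

Areal heat capacity C = ρ c_p D = 1030 × 4040 × 31.1 = 1.29×10^8 J/(m²·K).
Heat per unit area: q = C ΔT = 1.29×10^8 × 0.165 = 2.14×10^7 J/m².
Total heat: Q = q × A = 2.14×10^7 × (2.08×10^6 × 10⁶ m²) = 4.44×10^19 J.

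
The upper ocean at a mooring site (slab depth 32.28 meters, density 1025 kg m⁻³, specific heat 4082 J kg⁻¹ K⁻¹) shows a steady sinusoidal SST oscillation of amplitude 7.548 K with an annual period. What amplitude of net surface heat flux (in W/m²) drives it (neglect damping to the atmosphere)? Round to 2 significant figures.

Areal heat capacity C = ρ c_p D = 1025 × 4082 × 32.28 = 1.35×10^8 J/(m^2 K).
ω = 2π / 3.15×10^7 s = 1.99×10^-7 s⁻¹.
Cω = 1.35×10^8 × 1.99×10^-7 = 26.9 W/(m²·K).
F₀ = A × Cω = 7.548 × 26.9 = 203 W/m².

200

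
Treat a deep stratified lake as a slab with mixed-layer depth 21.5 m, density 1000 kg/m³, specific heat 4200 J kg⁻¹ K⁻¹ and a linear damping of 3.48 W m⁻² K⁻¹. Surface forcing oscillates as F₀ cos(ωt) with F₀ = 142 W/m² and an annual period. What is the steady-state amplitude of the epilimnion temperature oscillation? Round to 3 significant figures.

7.75 K

Areal heat capacity C = ρ c_p D = 1000 × 4200 × 21.5 = 9.03×10^7 J/(m^2 K).
Angular frequency ω = 2π / T = 2π / 3.15×10^7 s = 1.99×10^-7 s⁻¹.
√((Cω)² + λ²) = √((18.0)² + 3.48²) = 18.3 W/(m²·K).
Amplitude A = F₀ / √((Cω)²+λ²) = 142 / 18.3 = 7.75 K.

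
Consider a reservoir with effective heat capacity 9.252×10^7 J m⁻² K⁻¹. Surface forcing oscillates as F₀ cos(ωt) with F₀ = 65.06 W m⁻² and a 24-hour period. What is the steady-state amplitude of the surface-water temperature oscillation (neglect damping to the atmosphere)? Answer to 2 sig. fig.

Areal heat capacity C = 9.252×10^7 J m⁻² K⁻¹ (given).
Angular frequency ω = 2π / T = 2π / 86400 s = 7.27×10^-5 s⁻¹.
Cω = 9.25×10^7 × 7.27×10^-5 = 6730 W/(m²·K).
Amplitude A = F₀ / (Cω) = 65.06 / 6730 = 0.00967 K.

0.0097 K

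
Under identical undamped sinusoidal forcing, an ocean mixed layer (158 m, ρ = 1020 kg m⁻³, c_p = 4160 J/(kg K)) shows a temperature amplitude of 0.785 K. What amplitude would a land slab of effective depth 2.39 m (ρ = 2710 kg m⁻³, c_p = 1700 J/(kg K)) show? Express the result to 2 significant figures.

48 K

C_ocean = 6.70×10^8 J/(m²·K); C_land = 1.10×10^7 J/(m²·K).
A ∝ 1/C ⇒ A_land = A_ocean × C_ocean/C_land = 0.785 × 60.9 = 47.8 K.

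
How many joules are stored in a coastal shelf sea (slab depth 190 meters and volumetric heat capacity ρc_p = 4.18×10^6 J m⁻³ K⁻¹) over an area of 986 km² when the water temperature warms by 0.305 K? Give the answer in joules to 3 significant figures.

Areal heat capacity C = ρc_p × D = 4.18×10^6 × 190 = 7.94×10^8 J/(m^2 K).
Heat per unit area: q = C ΔT = 7.94×10^8 × 0.305 = 2.42×10^8 J/m².
Total heat: Q = q × A = 2.42×10^8 × (986 × 10⁶ m²) = 2.39×10^17 J.

2.39×10^17 J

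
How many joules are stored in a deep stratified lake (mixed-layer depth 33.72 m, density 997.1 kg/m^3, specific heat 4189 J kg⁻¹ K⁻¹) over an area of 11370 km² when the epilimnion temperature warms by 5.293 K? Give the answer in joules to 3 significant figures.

8.48×10^18 J

Areal heat capacity C = ρ c_p D = 997.1 × 4189 × 33.72 = 1.41×10^8 J m⁻² K⁻¹.
Heat per unit area: q = C ΔT = 1.41×10^8 × 5.293 = 7.45×10^8 J/m².
Total heat: Q = q × A = 7.45×10^8 × (11370 × 10⁶ m²) = 8.48×10^18 J.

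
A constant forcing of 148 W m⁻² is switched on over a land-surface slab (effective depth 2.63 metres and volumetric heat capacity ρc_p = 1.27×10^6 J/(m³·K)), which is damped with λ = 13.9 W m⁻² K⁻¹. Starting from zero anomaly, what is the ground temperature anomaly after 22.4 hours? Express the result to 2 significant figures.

Areal heat capacity C = ρc_p × D = 1.27×10^6 × 2.63 = 3.34×10^6 J/(m^2 K).
τ = C / λ = 3.34×10^6 / 13.9 = 2.40×10^5 s.
Equilibrium anomaly ΔT_eq = F / λ = 148 / 13.9 = 10.6 K.
t = 22.4 hours = 80600 s, so t/τ = 0.336.
ΔT(t) = ΔT_eq (1 − e^(−t/τ)) = 10.6 × (1 − e^−0.336) = 3.04 K.

3.0 K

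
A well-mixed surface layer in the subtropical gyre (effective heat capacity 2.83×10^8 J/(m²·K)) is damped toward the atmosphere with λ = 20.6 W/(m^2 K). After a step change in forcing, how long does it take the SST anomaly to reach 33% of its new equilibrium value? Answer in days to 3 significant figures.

Areal heat capacity C = 2.83×10^8 J/(m²·K) (given).
τ = C / λ = 2.83×10^8 / 20.6 = 1.37×10^7 s.
Fraction reached: 1 − e^(−t/τ) = 0.33 ⇒ t = −τ ln(1 − 0.33) = τ × 0.400.
t = 5.50×10^6 s = 63.7 days.

63.7 days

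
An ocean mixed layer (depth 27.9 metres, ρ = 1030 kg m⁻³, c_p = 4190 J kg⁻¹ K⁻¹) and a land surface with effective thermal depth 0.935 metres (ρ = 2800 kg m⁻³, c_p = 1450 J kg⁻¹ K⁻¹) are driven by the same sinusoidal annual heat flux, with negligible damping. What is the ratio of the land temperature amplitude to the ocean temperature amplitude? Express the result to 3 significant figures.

C_ocean = 1030 × 4190 × 27.9 = 1.20×10^8 J/(m²·K).
C_land = 2800 × 1450 × 0.935 = 3.80×10^6 J/(m²·K).
Undamped amplitude ∝ 1/C, so A_land/A_ocean = C_ocean/C_land = 31.7.

31.7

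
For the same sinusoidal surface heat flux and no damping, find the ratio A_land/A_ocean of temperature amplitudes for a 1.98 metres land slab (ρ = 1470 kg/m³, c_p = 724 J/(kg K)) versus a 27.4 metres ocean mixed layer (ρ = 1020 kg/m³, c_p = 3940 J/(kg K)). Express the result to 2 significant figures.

52

C_ocean = 1020 × 3940 × 27.4 = 1.10×10^8 J/(m²·K).
C_land = 1470 × 724 × 1.98 = 2.11×10^6 J/(m²·K).
Undamped amplitude ∝ 1/C, so A_land/A_ocean = C_ocean/C_land = 52.3.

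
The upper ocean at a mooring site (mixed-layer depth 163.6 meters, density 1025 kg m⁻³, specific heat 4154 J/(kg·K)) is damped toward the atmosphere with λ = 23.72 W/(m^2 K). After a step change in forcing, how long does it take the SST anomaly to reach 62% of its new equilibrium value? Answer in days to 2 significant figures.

330 days

Areal heat capacity C = ρ c_p D = 1025 × 4154 × 163.6 = 6.97×10^8 J/(m²·K).
τ = C / λ = 6.97×10^8 / 23.72 = 2.94×10^7 s.
Fraction reached: 1 − e^(−t/τ) = 0.62 ⇒ t = −τ ln(1 − 0.62) = τ × 0.968.
t = 2.84×10^7 s = 329 days.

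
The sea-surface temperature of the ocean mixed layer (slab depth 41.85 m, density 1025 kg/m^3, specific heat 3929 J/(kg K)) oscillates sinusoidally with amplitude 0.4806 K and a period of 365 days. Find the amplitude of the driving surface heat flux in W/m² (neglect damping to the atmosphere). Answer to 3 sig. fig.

Areal heat capacity C = ρ c_p D = 1025 × 3929 × 41.85 = 1.69×10^8 J/(m^2 K).
ω = 2π / 3.15×10^7 s = 1.99×10^-7 s⁻¹.
Cω = 1.69×10^8 × 1.99×10^-7 = 33.6 W/(m²·K).
F₀ = A × Cω = 0.4806 × 33.6 = 16.1 W/m².

16.1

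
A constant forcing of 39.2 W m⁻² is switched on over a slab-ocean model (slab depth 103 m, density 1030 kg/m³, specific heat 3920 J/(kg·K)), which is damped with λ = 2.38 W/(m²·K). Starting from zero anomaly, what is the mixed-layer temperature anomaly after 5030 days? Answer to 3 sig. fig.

Areal heat capacity C = ρ c_p D = 1030 × 3920 × 103 = 4.16×10^8 J m⁻² K⁻¹.
τ = C / λ = 4.16×10^8 / 2.38 = 1.75×10^8 s.
Equilibrium anomaly ΔT_eq = F / λ = 39.2 / 2.38 = 16.5 K.
t = 5030 days = 4.35×10^8 s, so t/τ = 2.49.
ΔT(t) = ΔT_eq (1 − e^(−t/τ)) = 16.5 × (1 − e^−2.49) = 15.1 K.

15.1 K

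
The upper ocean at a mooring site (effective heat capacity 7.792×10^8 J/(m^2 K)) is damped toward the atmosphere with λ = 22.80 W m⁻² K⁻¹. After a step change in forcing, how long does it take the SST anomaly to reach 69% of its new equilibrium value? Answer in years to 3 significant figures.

1.27 years

Areal heat capacity C = 7.792×10^8 J/(m^2 K) (given).
τ = C / λ = 7.79×10^8 / 22.80 = 3.42×10^7 s.
Fraction reached: 1 − e^(−t/τ) = 0.69 ⇒ t = −τ ln(1 − 0.69) = τ × 1.17.
t = 4.00×10^7 s = 1.27 years.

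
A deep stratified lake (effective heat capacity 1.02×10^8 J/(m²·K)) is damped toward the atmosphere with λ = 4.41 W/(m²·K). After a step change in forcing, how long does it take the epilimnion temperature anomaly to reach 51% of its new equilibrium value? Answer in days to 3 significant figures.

Areal heat capacity C = 1.02×10^8 J/(m²·K) (given).
τ = C / λ = 1.02×10^8 / 4.41 = 2.31×10^7 s.
Fraction reached: 1 − e^(−t/τ) = 0.51 ⇒ t = −τ ln(1 − 0.51) = τ × 0.713.
t = 1.65×10^7 s = 191 days.

191 days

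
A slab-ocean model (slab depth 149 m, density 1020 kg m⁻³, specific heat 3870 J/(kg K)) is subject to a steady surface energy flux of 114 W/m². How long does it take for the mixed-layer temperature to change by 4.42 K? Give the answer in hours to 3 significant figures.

6330 hours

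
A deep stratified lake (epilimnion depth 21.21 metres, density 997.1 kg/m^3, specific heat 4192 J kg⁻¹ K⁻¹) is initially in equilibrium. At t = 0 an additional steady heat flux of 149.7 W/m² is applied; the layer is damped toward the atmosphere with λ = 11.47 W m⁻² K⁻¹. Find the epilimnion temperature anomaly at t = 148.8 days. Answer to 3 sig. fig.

Areal heat capacity C = ρ c_p D = 997.1 × 4192 × 21.21 = 8.87×10^7 J m⁻² K⁻¹.
τ = C / λ = 8.87×10^7 / 11.47 = 7.73×10^6 s.
Equilibrium anomaly ΔT_eq = F / λ = 149.7 / 11.47 = 13.1 K.
t = 148.8 days = 1.29×10^7 s, so t/τ = 1.66.
ΔT(t) = ΔT_eq (1 − e^(−t/τ)) = 13.1 × (1 − e^−1.66) = 10.6 K.

10.6 K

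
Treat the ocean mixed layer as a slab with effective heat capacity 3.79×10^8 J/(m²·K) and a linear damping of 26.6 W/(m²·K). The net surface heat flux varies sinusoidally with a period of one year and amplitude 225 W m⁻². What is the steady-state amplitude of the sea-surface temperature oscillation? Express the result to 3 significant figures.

2.81 K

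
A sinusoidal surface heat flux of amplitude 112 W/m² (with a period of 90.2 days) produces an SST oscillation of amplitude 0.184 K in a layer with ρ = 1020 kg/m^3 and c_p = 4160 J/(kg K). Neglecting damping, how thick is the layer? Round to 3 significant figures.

ω = 2π / 7.79×10^6 s = 8.06×10^-7 s⁻¹.
Required C = F₀ / (A ω) = 112 / (0.184 × 8.06×10^-7) = 7.55×10^8 J/(m²·K).
D = C / (ρ c_p) = 7.55×10^8 / (1020 × 4160) = 178 m.

178 m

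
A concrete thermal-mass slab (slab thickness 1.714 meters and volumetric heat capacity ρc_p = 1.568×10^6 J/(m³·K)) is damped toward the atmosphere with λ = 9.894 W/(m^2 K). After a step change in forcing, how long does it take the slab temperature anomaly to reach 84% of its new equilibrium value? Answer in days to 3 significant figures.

Areal heat capacity C = ρc_p × D = 1.568×10^6 × 1.714 = 2.69×10^6 J/(m²·K).
τ = C / λ = 2.69×10^6 / 9.894 = 2.72×10^5 s.
Fraction reached: 1 − e^(−t/τ) = 0.84 ⇒ t = −τ ln(1 − 0.84) = τ × 1.83.
t = 4.98×10^5 s = 5.76 days.

5.76 days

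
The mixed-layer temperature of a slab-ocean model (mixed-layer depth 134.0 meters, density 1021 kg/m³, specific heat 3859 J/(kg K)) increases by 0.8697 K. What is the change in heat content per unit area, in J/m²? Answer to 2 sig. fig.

Areal heat capacity C = ρ c_p D = 1021 × 3859 × 134.0 = 5.28×10^8 J/(m²·K).
ΔQ = C ΔT = 5.28×10^8 × 0.8697 = 4.59×10^8 J/m².

4.6×10^8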